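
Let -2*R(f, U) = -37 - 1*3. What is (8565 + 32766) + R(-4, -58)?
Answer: 41351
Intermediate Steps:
R(f, U) = 20 (R(f, U) = -(-37 - 1*3)/2 = -(-37 - 3)/2 = -½*(-40) = 20)
(8565 + 32766) + R(-4, -58) = (8565 + 32766) + 20 = 41331 + 20 = 41351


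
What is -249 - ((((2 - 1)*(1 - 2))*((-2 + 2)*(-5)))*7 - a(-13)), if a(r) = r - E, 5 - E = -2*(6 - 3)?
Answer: -273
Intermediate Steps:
E = 11 (E = 5 - (-2)*(6 - 3) = 5 - (-2)*3 = 5 - 1*(-6) = 5 + 6 = 11)
a(r) = -11 + r (a(r) = r - 1*11 = r - 11 = -11 + r)
-249 - ((((2 - 1)*(1 - 2))*((-2 + 2)*(-5)))*7 - a(-13)) = -249 - ((((2 - 1)*(1 - 2))*((-2 + 2)*(-5)))*7 - (-11 - 13)) = -249 - (((1*(-1))*(0*(-5)))*7 - 1*(-24)) = -249 - (-1*0*7 + 24) = -249 - (0*7 + 24) = -249 - (0 + 24) = -249 - 1*24 = -249 - 24 = -273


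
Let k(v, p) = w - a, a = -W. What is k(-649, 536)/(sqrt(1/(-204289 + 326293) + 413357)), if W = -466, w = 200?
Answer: -1596*sqrt(170911361976881)/50431207429 ≈ -0.41373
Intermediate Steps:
a = 466 (a = -1*(-466) = 466)
k(v, p) = -266 (k(v, p) = 200 - 1*466 = 200 - 466 = -266)
k(-649, 536)/(sqrt(1/(-204289 + 326293) + 413357)) = -266/sqrt(1/(-204289 + 326293) + 413357) = -266/sqrt(1/122004 + 413357) = -266*6*sqrt(170911361976881)/50431207429 = -1596*sqrt(170911361976881)/50431207429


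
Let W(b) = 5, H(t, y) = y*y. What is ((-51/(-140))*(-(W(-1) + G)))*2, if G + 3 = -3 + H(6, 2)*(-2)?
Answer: 459/70 ≈ 6.5571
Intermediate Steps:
H(t, y) = y**2
G = -14 (G = -3 + (-3 + 2**2*(-2)) = -3 + (-3 + 4*(-2)) = -3 + (-3 - 8) = -3 - 11 = -14)
((-51/(-140))*(-(W(-1) + G)))*2 = ((-51/(-140))*(-(5 - 14)))*2 = ((-51*(-1/140))*(-1*(-9)))*2 = ((51/140)*9)*2 = (459/140)*2 = 459/70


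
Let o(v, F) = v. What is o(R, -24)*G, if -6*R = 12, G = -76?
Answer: 152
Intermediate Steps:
R = -2 (R = -⅙*12 = -2)
o(R, -24)*G = -2*(-76) = 152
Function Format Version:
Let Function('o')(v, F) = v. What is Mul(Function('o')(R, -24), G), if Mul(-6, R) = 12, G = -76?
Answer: 152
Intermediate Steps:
R = -2 (R = Mul(Rational(-1, 6), 12) = -2)
Mul(Function('o')(R, -24), G) = Mul(-2, -76) = 152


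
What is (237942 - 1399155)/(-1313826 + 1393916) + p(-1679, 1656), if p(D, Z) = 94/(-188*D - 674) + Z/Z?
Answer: -170261215917/12613294010 ≈ -13.499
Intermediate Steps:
p(D, Z) = 1 + 94/(-674 - 188*D) (p(D, Z) = 94/(-674 - 188*D) + 1 = 1 + 94/(-674 - 188*D))
(237942 - 1399155)/(-1313826 + 1393916) + p(-1679, 1656) = (237942 - 1399155)/(-1313826 + 1393916) + 2*(145 + 47*(-1679))/(337 + 94*(-1679)) = -1161213/80090 + 2*(145 - 78913)/(337 - 157826) = -1161213*1/80090 + 2*(-78768)/(-157489) = -1161213/80090 + 2*(-1/157489)*(-78768) = -1161213/80090 + 157536/157489 = -170261215917/12613294010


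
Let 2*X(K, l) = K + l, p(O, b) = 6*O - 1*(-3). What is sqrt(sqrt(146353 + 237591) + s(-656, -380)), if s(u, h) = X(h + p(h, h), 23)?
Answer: sqrt(-1317 + 2*sqrt(95986)) ≈ 26.408*I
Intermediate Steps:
p(O, b) = 3 + 6*O (p(O, b) = 6*O + 3 = 3 + 6*O)
X(K, l) = K/2 + l/2 (X(K, l) = (K + l)/2 = K/2 + l/2)
s(u, h) = 13 + 7*h/2 (s(u, h) = (h + (3 + 6*h))/2 + (1/2)*23 = (3 + 7*h)/2 + 23/2 = (3/2 + 7*h/2) + 23/2 = 13 + 7*h/2)
sqrt(sqrt(146353 + 237591) + s(-656, -380)) = sqrt(sqrt(146353 + 237591) + (13 + (7/2)*(-380))) = sqrt(sqrt(383944) + (13 - 1330)) = sqrt(2*sqrt(95986) - 1317) = sqrt(-1317 + 2*sqrt(95986))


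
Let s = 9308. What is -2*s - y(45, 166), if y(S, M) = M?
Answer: -18782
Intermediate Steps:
-2*s - y(45, 166) = -2*9308 - 1*166 = -18616 - 166 = -18782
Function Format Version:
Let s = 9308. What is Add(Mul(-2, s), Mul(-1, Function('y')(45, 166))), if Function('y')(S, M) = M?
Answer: -18782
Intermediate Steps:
Add(Mul(-2, s), Mul(-1, Function('y')(45, 166))) = Add(Mul(-2, 9308), Mul(-1, 166)) = Add(-18616, -166) = -18782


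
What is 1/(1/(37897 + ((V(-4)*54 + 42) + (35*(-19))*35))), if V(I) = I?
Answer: 14448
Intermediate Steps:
1/(1/(37897 + ((V(-4)*54 + 42) + (35*(-19))*35))) = 1/(1/(37897 + ((-4*54 + 42) + (35*(-19))*35))) = 1/(1/(37897 + ((-216 + 42) - 665*35))) = 1/(1/(37897 + (-174 - 23275))) = 1/(1/(37897 - 23449)) = 1/(1/14448) = 14448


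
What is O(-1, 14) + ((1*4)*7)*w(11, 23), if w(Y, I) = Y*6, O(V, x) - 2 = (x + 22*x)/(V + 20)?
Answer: 35472/19 ≈ 1866.9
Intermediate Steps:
O(V, x) = 2 + 23*x/(20 + V) (O(V, x) = 2 + (x + 22*x)/(V + 20) = 2 + (23*x)/(20 + V) = 2 + 23*x/(20 + V))
w(Y, I) = 6*Y
O(-1, 14) + ((1*4)*7)*w(11, 23) = (40 + 2*(-1) + 23*14)/(20 - 1) + ((1*4)*7)*(6*11) = (40 - 2 + 322)/19 + (4*7)*66 = (1/19)*360 + 28*66 = 360/19 + 1848 = 35472/19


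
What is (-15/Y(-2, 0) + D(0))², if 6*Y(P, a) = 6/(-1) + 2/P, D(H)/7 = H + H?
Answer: 8100/49 ≈ 165.31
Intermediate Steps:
D(H) = 14*H (D(H) = 7*(H + H) = 7*(2*H) = 14*H)
Y(P, a) = -1 + 1/(3*P) (Y(P, a) = (6/(-1) + 2/P)/6 = (6*(-1) + 2/P)/6 = (-6 + 2/P)/6 = -1 + 1/(3*P))
(-15/Y(-2, 0) + D(0))² = (-15*(-2/(⅓ - 1*(-2))) + 14*0)² = (-15*(-2/(⅓ + 2)) + 0)² = (-15/((-½*7/3)) + 0)² = (-15/(-7/6) + 0)² = (-15*(-6/7) + 0)² = (90/7 + 0)² = (90/7)² = 8100/49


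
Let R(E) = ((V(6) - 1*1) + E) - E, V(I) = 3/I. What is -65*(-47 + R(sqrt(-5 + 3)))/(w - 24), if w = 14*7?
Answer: 6175/148 ≈ 41.723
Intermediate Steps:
w = 98
R(E) = -1/2 (R(E) = ((3/6 - 1*1) + E) - E = ((3*(1/6) - 1) + E) - E = ((1/2 - 1) + E) - E = (-1/2 + E) - E = -1/2)
-65*(-47 + R(sqrt(-5 + 3)))/(w - 24) = -65*(-47 - 1/2)/(98 - 24) = -(-6175)/(2*74) = -65*(-95/148) = 6175/148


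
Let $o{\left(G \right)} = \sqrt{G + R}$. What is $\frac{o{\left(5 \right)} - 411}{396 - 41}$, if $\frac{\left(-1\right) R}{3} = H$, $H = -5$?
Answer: $- \frac{411}{355} + \frac{2 \sqrt{5}}{355} \approx -1.1451$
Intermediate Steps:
$R = 15$ ($R = \left(-3\right) \left(-5\right) = 15$)
$o{\left(G \right)} = \sqrt{15 + G}$ ($o{\left(G \right)} = \sqrt{G + 15} = \sqrt{15 + G}$)
$\frac{o{\left(5 \right)} - 411}{396 - 41} = \frac{\sqrt{15 + 5} - 411}{396 - 41} = \frac{\sqrt{20} - 411}{355} = \left(2 \sqrt{5} - 411\right) \frac{1}{355} = \left(-411 + 2 \sqrt{5}\right) \frac{1}{355} = - \frac{411}{355} + \frac{2 \sqrt{5}}{355}$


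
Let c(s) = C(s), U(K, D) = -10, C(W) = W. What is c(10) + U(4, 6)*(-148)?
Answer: 1490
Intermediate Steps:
c(s) = s
c(10) + U(4, 6)*(-148) = 10 - 10*(-148) = 10 + 1480 = 1490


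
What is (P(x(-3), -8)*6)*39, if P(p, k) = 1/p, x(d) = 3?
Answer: 78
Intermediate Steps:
(P(x(-3), -8)*6)*39 = (6/3)*39 = ((⅓)*6)*39 = 2*39 = 78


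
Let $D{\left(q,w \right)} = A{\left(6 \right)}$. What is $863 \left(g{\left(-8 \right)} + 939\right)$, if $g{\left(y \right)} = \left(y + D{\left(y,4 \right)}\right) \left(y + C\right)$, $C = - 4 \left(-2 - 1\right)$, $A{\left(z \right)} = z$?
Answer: $803453$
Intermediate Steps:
$D{\left(q,w \right)} = 6$
$C = 12$ ($C = \left(-4\right) \left(-3\right) = 12$)
$g{\left(y \right)} = \left(6 + y\right) \left(12 + y\right)$ ($g{\left(y \right)} = \left(y + 6\right) \left(y + 12\right) = \left(6 + y\right) \left(12 + y\right)$)
$863 \left(g{\left(-8 \right)} + 939\right) = 863 \left(\left(72 + \left(-8\right)^{2} + 18 \left(-8\right)\right) + 939\right) = 863 \left(\left(72 + 64 - 144\right) + 939\right) = 863 \left(-8 + 939\right) = 863 \cdot 931 = 803453$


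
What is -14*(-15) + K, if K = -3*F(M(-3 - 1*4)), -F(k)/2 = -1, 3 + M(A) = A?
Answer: 204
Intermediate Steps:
M(A) = -3 + A
F(k) = 2 (F(k) = -2*(-1) = 2)
K = -6 (K = -3*2 = -6)
-14*(-15) + K = -14*(-15) - 6 = 210 - 6 = 204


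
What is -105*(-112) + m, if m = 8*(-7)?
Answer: 11704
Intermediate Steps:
m = -56
-105*(-112) + m = -105*(-112) - 56 = 11760 - 56 = 11704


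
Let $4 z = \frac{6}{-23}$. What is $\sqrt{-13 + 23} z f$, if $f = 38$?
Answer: $- \frac{57 \sqrt{10}}{23} \approx -7.837$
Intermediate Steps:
$z = - \frac{3}{46}$ ($z = \frac{6 \frac{1}{-23}}{4} = \frac{6 \left(- \frac{1}{23}\right)}{4} = \frac{1}{4} \left(- \frac{6}{23}\right) = - \frac{3}{46} \approx -0.065217$)
$\sqrt{-13 + 23} z f = \sqrt{-13 + 23} \left(- \frac{3}{46}\right) 38 = \sqrt{10} \left(- \frac{3}{46}\right) 38 = - \frac{3 \sqrt{10}}{46} \cdot 38 = - \frac{57 \sqrt{10}}{23}$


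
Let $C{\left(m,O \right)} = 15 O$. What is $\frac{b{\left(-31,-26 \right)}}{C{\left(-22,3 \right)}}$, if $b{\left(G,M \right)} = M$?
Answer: $- \frac{26}{45} \approx -0.57778$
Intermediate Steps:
$\frac{b{\left(-31,-26 \right)}}{C{\left(-22,3 \right)}} = - \frac{26}{15 \cdot 3} = - \frac{26}{45}$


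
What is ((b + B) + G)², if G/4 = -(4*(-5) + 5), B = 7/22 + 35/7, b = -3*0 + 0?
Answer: 2064969/484 ≈ 4266.5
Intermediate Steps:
b = 0 (b = 0 + 0 = 0)
B = 117/22 (B = 7*(1/22) + 35*(⅐) = 7/22 + 5 = 117/22 ≈ 5.3182)
G = 60 (G = 4*(-(4*(-5) + 5)) = 4*(-(-20 + 5)) = 4*(-1*(-15)) = 4*15 = 60)
((b + B) + G)² = ((0 + 117/22) + 60)² = (117/22 + 60)² = (1437/22)² = 2064969/484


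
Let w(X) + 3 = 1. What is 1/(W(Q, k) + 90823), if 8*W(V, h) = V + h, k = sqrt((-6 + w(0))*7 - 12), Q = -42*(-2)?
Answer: 1453336/132011595573 - 4*I*sqrt(17)/132011595573 ≈ 1.1009e-5 - 1.2493e-10*I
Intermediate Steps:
w(X) = -2 (w(X) = -3 + 1 = -2)
Q = 84
k = 2*I*sqrt(17) (k = sqrt((-6 - 2)*7 - 12) = sqrt(-8*7 - 12) = sqrt(-56 - 12) = sqrt(-68) = 2*I*sqrt(17) ≈ 8.2462*I)
W(V, h) = V/8 + h/8 (W(V, h) = (V + h)/8 = V/8 + h/8)
1/(W(Q, k) + 90823) = 1/(((1/8)*84 + (2*I*sqrt(17))/8) + 90823) = 1/((21/2 + I*sqrt(17)/4) + 90823) = 1/(181667/2 + I*sqrt(17)/4)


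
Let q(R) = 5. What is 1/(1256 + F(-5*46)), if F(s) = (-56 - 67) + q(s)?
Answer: 1/1138 ≈ 0.00087873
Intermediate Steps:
F(s) = -118 (F(s) = (-56 - 67) + 5 = -123 + 5 = -118)
1/(1256 + F(-5*46)) = 1/(1256 - 118) = 1/1138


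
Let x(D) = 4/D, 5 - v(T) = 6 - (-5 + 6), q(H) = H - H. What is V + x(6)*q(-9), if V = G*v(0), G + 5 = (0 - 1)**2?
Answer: 0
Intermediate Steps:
q(H) = 0
v(T) = 0 (v(T) = 5 - (6 - (-5 + 6)) = 5 - (6 - 1*1) = 5 - (6 - 1) = 5 - 1*5 = 5 - 5 = 0)
G = -4 (G = -5 + (0 - 1)**2 = -5 + (-1)**2 = -5 + 1 = -4)
V = 0 (V = -4*0 = 0)
V + x(6)*q(-9) = 0 + (4/6)*0 = 0 + (4*(1/6))*0 = 0 + (2/3)*0 = 0 + 0 = 0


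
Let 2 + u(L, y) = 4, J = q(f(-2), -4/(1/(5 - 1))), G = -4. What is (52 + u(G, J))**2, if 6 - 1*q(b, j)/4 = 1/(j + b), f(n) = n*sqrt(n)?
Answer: 2916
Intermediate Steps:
f(n) = n**(3/2)
q(b, j) = 24 - 4/(b + j) (q(b, j) = 24 - 4/(j + b) = 24 - 4/(b + j))
J = 4*(-97 - 12*I*sqrt(2))/(-16 - 2*I*sqrt(2)) (J = 4*(-1 + 6*(-2)**(3/2) + 6*(-4/(1/(5 - 1))))/((-2)**(3/2) - 4/(1/(5 - 1))) = 4*(-1 + 6*(-2*I*sqrt(2)) + 6*(-4/(1/4)))/(-2*I*sqrt(2) - 4/(1/4)) = 4*(-1 - 12*I*sqrt(2) + 6*(-4/1/4))/(-2*I*sqrt(2) - 4/1/4) = 4*(-1 - 12*I*sqrt(2) + 6*(-4*4))/(-2*I*sqrt(2) - 4*4) = 4*(-1 - 12*I*sqrt(2) + 6*(-16))/(-2*I*sqrt(2) - 16) = 4*(-1 - 12*I*sqrt(2) - 96)/(-16 - 2*I*sqrt(2)) = 4*(-97 - 12*I*sqrt(2))/(-16 - 2*I*sqrt(2)) ≈ 24.242 - 0.042855*I)
u(L, y) = 2 (u(L, y) = -2 + 4 = 2)
(52 + u(G, J))**2 = (52 + 2)**2 = 54**2 = 2916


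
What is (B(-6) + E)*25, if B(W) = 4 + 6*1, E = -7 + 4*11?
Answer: 1175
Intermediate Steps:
E = 37 (E = -7 + 44 = 37)
B(W) = 10 (B(W) = 4 + 6 = 10)
(B(-6) + E)*25 = (10 + 37)*25 = 47*25 = 1175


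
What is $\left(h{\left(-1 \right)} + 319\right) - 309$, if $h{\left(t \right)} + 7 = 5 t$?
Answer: $-2$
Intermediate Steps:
$h{\left(t \right)} = -7 + 5 t$
$\left(h{\left(-1 \right)} + 319\right) - 309 = \left(\left(-7 + 5 \left(-1\right)\right) + 319\right) - 309 = \left(\left(-7 - 5\right) + 319\right) - 309 = \left(-12 + 319\right) - 309 = 307 - 309 = -2$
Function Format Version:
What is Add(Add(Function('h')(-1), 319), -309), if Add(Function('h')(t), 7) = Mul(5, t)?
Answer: -2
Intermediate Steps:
Function('h')(t) = Add(-7, Mul(5, t))
Add(Add(Function('h')(-1), 319), -309) = Add(Add(Add(-7, Mul(5, -1)), 319), -309) = Add(Add(Add(-7, -5), 319), -309) = Add(Add(-12, 319), -309) = Add(307, -309) = -2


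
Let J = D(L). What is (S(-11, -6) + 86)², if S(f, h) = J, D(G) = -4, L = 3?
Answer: 6724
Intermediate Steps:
J = -4
S(f, h) = -4
(S(-11, -6) + 86)² = (-4 + 86)² = 82² = 6724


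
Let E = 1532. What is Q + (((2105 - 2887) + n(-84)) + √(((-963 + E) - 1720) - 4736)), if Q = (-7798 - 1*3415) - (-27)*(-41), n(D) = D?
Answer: -13186 + 29*I*√7 ≈ -13186.0 + 76.727*I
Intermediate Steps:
Q = -12320 (Q = (-7798 - 3415) - 1*1107 = -11213 - 1107 = -12320)
Q + (((2105 - 2887) + n(-84)) + √(((-963 + E) - 1720) - 4736)) = -12320 + (((2105 - 2887) - 84) + √(((-963 + 1532) - 1720) - 4736)) = -12320 + ((-782 - 84) + √((569 - 1720) - 4736)) = -12320 + (-866 + √(-1151 - 4736)) = -12320 + (-866 + √(-5887)) = -12320 + (-866 + 29*I*√7) = -13186 + 29*I*√7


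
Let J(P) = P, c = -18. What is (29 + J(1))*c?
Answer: -540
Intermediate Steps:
(29 + J(1))*c = (29 + 1)*(-18) = 30*(-18) = -540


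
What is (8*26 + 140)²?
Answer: 121104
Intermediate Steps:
(8*26 + 140)² = (208 + 140)² = 348² = 121104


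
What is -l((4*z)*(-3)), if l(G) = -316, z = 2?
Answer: 316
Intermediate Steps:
-l((4*z)*(-3)) = -1*(-316) = 316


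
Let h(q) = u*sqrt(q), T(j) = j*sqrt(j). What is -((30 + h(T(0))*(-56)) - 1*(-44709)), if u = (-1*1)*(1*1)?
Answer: -44739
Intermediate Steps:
u = -1 (u = -1*1 = -1)
T(j) = j**(3/2)
h(q) = -sqrt(q)
-((30 + h(T(0))*(-56)) - 1*(-44709)) = -((30 - sqrt(0**(3/2))*(-56)) - 1*(-44709)) = -((30 - sqrt(0)*(-56)) + 44709) = -((30 - 1*0*(-56)) + 44709) = -((30 + 0*(-56)) + 44709) = -((30 + 0) + 44709) = -(30 + 44709) = -1*44739 = -44739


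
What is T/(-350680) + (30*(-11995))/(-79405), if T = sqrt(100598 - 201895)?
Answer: 71970/15881 - I*sqrt(101297)/350680 ≈ 4.5318 - 0.00090759*I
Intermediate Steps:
T = I*sqrt(101297) (T = sqrt(-101297) = I*sqrt(101297) ≈ 318.27*I)
T/(-350680) + (30*(-11995))/(-79405) = (I*sqrt(101297))/(-350680) + (30*(-11995))/(-79405) = (I*sqrt(101297))*(-1/350680) - 359850*(-1/79405) = -I*sqrt(101297)/350680 + 71970/15881 = 71970/15881 - I*sqrt(101297)/350680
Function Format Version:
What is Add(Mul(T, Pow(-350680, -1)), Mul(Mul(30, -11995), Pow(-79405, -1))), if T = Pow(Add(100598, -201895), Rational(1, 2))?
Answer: Add(Rational(71970, 15881), Mul(Rational(-1, 350680), I, Pow(101297, Rational(1, 2)))) ≈ Add(4.5318, Mul(-0.00090759, I))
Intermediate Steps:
T = Mul(I, Pow(101297, Rational(1, 2))) (T = Pow(-101297, Rational(1, 2)) = Mul(I, Pow(101297, Rational(1, 2))) ≈ Mul(318.27, I))
Add(Mul(T, Pow(-350680, -1)), Mul(Mul(30, -11995), Pow(-79405, -1))) = Add(Mul(Mul(I, Pow(101297, Rational(1, 2))), Pow(-350680, -1)), Mul(Mul(30, -11995), Pow(-79405, -1))) = Add(Mul(Mul(I, Pow(101297, Rational(1, 2))), Rational(-1, 350680)), Mul(-359850, Rational(-1, 79405))) = Add(Mul(Rational(-1, 350680), I, Pow(101297, Rational(1, 2))), Rational(71970, 15881)) = Add(Rational(71970, 15881), Mul(Rational(-1, 350680), I, Pow(101297, Rational(1, 2))))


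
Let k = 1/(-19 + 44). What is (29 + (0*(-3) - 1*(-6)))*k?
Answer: 7/5 ≈ 1.4000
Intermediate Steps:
k = 1/25 ≈ 0.040000
(29 + (0*(-3) - 1*(-6)))*k = (29 + (0*(-3) - 1*(-6)))*(1/25) = (29 + (0 + 6))*(1/25) = (29 + 6)*(1/25) = 35*(1/25) = 7/5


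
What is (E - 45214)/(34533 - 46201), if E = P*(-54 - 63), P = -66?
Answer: 9373/2917 ≈ 3.2132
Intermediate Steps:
E = 7722 (E = -66*(-54 - 63) = -66*(-117) = 7722)
(E - 45214)/(34533 - 46201) = (7722 - 45214)/(34533 - 46201) = -37492/(-11668) = -37492*(-1/11668) = 9373/2917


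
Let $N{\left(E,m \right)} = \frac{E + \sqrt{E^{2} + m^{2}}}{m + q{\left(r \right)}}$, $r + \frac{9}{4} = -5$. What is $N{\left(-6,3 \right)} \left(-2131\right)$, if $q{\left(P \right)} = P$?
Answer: $- \frac{51144}{17} + \frac{25572 \sqrt{5}}{17} \approx 355.1$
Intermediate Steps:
$r = - \frac{29}{4}$ ($r = - \frac{9}{4} - 5 = - \frac{29}{4} \approx -7.25$)
$N{\left(E,m \right)} = \frac{E + \sqrt{E^{2} + m^{2}}}{- \frac{29}{4} + m}$ ($N{\left(E,m \right)} = \frac{E + \sqrt{E^{2} + m^{2}}}{m - \frac{29}{4}} = \frac{E + \sqrt{E^{2} + m^{2}}}{- \frac{29}{4} + m}$)
$N{\left(-6,3 \right)} \left(-2131\right) = \frac{4 \left(-6 + \sqrt{\left(-6\right)^{2} + 3^{2}}\right)}{-29 + 4 \cdot 3} \left(-2131\right) = \frac{4 \left(-6 + \sqrt{36 + 9}\right)}{-29 + 12} \left(-2131\right) = \frac{4 \left(-6 + \sqrt{45}\right)}{-17} \left(-2131\right) = 4 \left(- \frac{1}{17}\right) \left(-6 + 3 \sqrt{5}\right) \left(-2131\right) = \left(\frac{24}{17} - \frac{12 \sqrt{5}}{17}\right) \left(-2131\right) = - \frac{51144}{17} + \frac{25572 \sqrt{5}}{17}$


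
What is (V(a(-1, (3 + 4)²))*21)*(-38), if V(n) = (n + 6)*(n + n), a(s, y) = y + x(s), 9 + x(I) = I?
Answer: -2800980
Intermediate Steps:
x(I) = -9 + I
a(s, y) = -9 + s + y (a(s, y) = y + (-9 + s) = -9 + s + y)
V(n) = 2*n*(6 + n) (V(n) = (6 + n)*(2*n) = 2*n*(6 + n))
(V(a(-1, (3 + 4)²))*21)*(-38) = ((2*(-9 - 1 + (3 + 4)²)*(6 + (-9 - 1 + (3 + 4)²)))*21)*(-38) = ((2*(-9 - 1 + 7²)*(6 + (-9 - 1 + 7²)))*21)*(-38) = ((2*(-9 - 1 + 49)*(6 + (-9 - 1 + 49)))*21)*(-38) = ((2*39*(6 + 39))*21)*(-38) = ((2*39*45)*21)*(-38) = (3510*21)*(-38) = 73710*(-38) = -2800980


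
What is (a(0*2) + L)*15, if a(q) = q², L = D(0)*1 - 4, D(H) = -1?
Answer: -75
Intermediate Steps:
L = -5 (L = -1*1 - 4 = -1 - 4 = -5)
(a(0*2) + L)*15 = ((0*2)² - 5)*15 = (0² - 5)*15 = (0 - 5)*15 = -5*15 = -75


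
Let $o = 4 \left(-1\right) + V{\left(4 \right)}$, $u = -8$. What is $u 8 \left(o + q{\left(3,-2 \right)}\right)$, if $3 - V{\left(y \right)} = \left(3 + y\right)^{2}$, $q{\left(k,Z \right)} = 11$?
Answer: $2496$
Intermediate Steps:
$V{\left(y \right)} = 3 - \left(3 + y\right)^{2}$
$o = -50$ ($o = 4 \left(-1\right) + \left(3 - \left(3 + 4\right)^{2}\right) = -4 + \left(3 - 7^{2}\right) = -4 + \left(3 - 49\right) = -4 - 46 = -50$)
$u 8 \left(o + q{\left(3,-2 \right)}\right) = \left(-8\right) 8 \left(-50 + 11\right) = \left(-64\right) \left(-39\right) = 2496$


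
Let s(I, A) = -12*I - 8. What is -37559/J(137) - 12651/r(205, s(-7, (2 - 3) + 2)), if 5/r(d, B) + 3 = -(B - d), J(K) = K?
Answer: -218569357/685 ≈ -3.1908e+5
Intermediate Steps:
s(I, A) = -8 - 12*I
r(d, B) = 5/(-3 + d - B) (r(d, B) = 5/(-3 - (B - d)) = 5/(-3 + (d - B)) = 5/(-3 + d - B))
-37559/J(137) - 12651/r(205, s(-7, (2 - 3) + 2)) = -37559/137 - (2555502/5 - 12651*(-8 - 12*(-7))/5) = -37559*1/137 - (2555502/5 - 12651*(-8 + 84)/5) = -37559/137 - 12651/(5/(-3 + 205 - 1*76)) = -37559/137 - 12651/(5/(-3 + 205 - 76)) = -37559/137 - 12651/(5/126) = -37559/137 - 12651/(5*(1/126)) = -37559/137 - 12651/5/126 = -37559/137 - 12651*126/5 = -37559/137 - 1594026/5 = -218569357/685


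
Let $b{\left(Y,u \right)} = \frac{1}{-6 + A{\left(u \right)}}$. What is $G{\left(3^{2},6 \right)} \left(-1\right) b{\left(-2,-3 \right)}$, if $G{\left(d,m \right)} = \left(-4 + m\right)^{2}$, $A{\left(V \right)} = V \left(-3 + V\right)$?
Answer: $- \frac{1}{3} \approx -0.33333$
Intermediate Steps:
$b{\left(Y,u \right)} = \frac{1}{-6 + u \left(-3 + u\right)}$
$G{\left(3^{2},6 \right)} \left(-1\right) b{\left(-2,-3 \right)} = \frac{\left(-4 + 6\right)^{2} \left(-1\right)}{-6 - 3 \left(-3 - 3\right)} = \frac{2^{2} \left(-1\right)}{-6 - -18} = \frac{4 \left(-1\right)}{-6 + 18} = - \frac{4}{12} = \left(-4\right) \frac{1}{12} = - \frac{1}{3}$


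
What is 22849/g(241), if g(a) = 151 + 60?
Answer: 22849/211 ≈ 108.29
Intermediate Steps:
g(a) = 211
22849/g(241) = 22849/211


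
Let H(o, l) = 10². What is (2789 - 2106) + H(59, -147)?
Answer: 783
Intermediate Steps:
H(o, l) = 100
(2789 - 2106) + H(59, -147) = (2789 - 2106) + 100 = 683 + 100 = 783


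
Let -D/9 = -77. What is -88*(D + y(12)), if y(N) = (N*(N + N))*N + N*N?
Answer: -377784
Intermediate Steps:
D = 693 (D = -9*(-77) = 693)
y(N) = N² + 2*N³ (y(N) = (N*(2*N))*N + N² = (2*N²)*N + N² = 2*N³ + N² = N² + 2*N³)
-88*(D + y(12)) = -88*(693 + 12²*(1 + 2*12)) = -88*(693 + 144*(1 + 24)) = -88*(693 + 144*25) = -88*(693 + 3600) = -88*4293 = -377784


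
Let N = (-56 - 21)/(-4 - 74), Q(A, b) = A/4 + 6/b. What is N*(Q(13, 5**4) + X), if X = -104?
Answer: -19392527/195000 ≈ -99.449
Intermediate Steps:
Q(A, b) = 6/b + A/4 (Q(A, b) = A*(1/4) + 6/b = A/4 + 6/b = 6/b + A/4)
N = 77/78 (N = -77/(-78) = -77*(-1/78) = 77/78 ≈ 0.98718)
N*(Q(13, 5**4) + X) = 77*((6/(5**4) + (1/4)*13) - 104)/78 = 77*((6/625 + 13/4) - 104)/78 = 77*(8149/2500 - 104)/78 = (77/78)*(-251851/2500) = -19392527/195000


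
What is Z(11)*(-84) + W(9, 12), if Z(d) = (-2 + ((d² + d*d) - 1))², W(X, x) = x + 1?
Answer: -4798151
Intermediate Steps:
W(X, x) = 1 + x
Z(d) = (-3 + 2*d²)² (Z(d) = (-2 + ((d² + d²) - 1))² = (-2 + (2*d² - 1))² = (-2 + (-1 + 2*d²))² = (-3 + 2*d²)²)
Z(11)*(-84) + W(9, 12) = (-3 + 2*11²)²*(-84) + (1 + 12) = (-3 + 2*121)²*(-84) + 13 = (-3 + 242)²*(-84) + 13 = 239²*(-84) + 13 = 57121*(-84) + 13 = -4798164 + 13 = -4798151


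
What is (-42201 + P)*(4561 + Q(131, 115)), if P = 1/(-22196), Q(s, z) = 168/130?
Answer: -277775490186953/1442740 ≈ -1.9253e+8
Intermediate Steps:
Q(s, z) = 84/65 (Q(s, z) = 168*(1/130) = 84/65)
P = -1/22196 ≈ -4.5053e-5
(-42201 + P)*(4561 + Q(131, 115)) = (-42201 - 1/22196)*(4561 + 84/65) = -936693397/22196*296549/65 = -277775490186953/1442740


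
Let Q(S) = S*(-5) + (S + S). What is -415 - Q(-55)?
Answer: -580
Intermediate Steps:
Q(S) = -3*S (Q(S) = -5*S + 2*S = -3*S)
-415 - Q(-55) = -415 - (-3)*(-55) = -415 - 1*165 = -415 - 165 = -580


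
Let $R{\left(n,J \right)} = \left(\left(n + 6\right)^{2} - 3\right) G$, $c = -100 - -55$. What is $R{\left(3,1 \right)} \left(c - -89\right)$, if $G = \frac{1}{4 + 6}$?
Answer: $\frac{1716}{5} \approx 343.2$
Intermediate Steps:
$G = \frac{1}{10} \approx 0.1$
$c = -45$ ($c = -100 + 55 = -45$)
$R{\left(n,J \right)} = - \frac{3}{10} + \frac{\left(6 + n\right)^{2}}{10}$ ($R{\left(n,J \right)} = \left(\left(n + 6\right)^{2} - 3\right) \frac{1}{10} = \left(\left(6 + n\right)^{2} - 3\right) \frac{1}{10} = \left(-3 + \left(6 + n\right)^{2}\right) \frac{1}{10} = - \frac{3}{10} + \frac{\left(6 + n\right)^{2}}{10}$)
$R{\left(3,1 \right)} \left(c - -89\right) = \left(- \frac{3}{10} + \frac{\left(6 + 3\right)^{2}}{10}\right) \left(-45 - -89\right) = \left(- \frac{3}{10} + \frac{9^{2}}{10}\right) \left(-45 + 89\right) = \left(- \frac{3}{10} + \frac{1}{10} \cdot 81\right) 44 = \left(- \frac{3}{10} + \frac{81}{10}\right) 44 = \frac{39}{5} \cdot 44 = \frac{1716}{5}$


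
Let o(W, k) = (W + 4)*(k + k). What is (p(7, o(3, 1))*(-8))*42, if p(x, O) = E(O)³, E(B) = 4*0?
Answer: 0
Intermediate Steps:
E(B) = 0
o(W, k) = 2*k*(4 + W) (o(W, k) = (4 + W)*(2*k) = 2*k*(4 + W))
p(x, O) = 0 (p(x, O) = 0³ = 0)
(p(7, o(3, 1))*(-8))*42 = (0*(-8))*42 = 0*42 = 0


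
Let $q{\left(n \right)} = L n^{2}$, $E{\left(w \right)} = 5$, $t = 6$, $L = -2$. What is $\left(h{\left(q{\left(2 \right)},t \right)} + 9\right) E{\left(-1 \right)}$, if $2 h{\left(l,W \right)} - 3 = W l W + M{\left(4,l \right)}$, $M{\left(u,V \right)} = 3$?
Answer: $-660$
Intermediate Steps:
$q{\left(n \right)} = - 2 n^{2}$
$h{\left(l,W \right)} = 3 + \frac{l W^{2}}{2}$ ($h{\left(l,W \right)} = \frac{3}{2} + \frac{W l W + 3}{2} = \frac{3}{2} + \frac{l W^{2} + 3}{2} = \frac{3}{2} + \frac{3 + l W^{2}}{2} = \frac{3}{2} + \left(\frac{3}{2} + \frac{l W^{2}}{2}\right) = 3 + \frac{l W^{2}}{2}$)
$\left(h{\left(q{\left(2 \right)},t \right)} + 9\right) E{\left(-1 \right)} = \left(\left(3 + \frac{- 2 \cdot 2^{2} \cdot 6^{2}}{2}\right) + 9\right) 5 = \left(\left(3 + \frac{1}{2} \left(\left(-2\right) 4\right) 36\right) + 9\right) 5 = \left(\left(3 + \frac{1}{2} \left(-8\right) 36\right) + 9\right) 5 = \left(\left(3 - 144\right) + 9\right) 5 = \left(-141 + 9\right) 5 = \left(-132\right) 5 = -660$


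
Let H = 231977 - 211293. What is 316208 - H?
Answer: 295524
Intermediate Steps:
H = 20684
316208 - H = 316208 - 1*20684 = 316208 - 20684 = 295524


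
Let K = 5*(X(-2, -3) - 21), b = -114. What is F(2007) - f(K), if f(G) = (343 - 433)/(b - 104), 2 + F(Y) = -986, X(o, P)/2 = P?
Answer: -107737/109 ≈ -988.41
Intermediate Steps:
X(o, P) = 2*P
F(Y) = -988 (F(Y) = -2 - 986 = -988)
K = -135 (K = 5*(2*(-3) - 21) = 5*(-6 - 21) = 5*(-27) = -135)
f(G) = 45/109 (f(G) = (343 - 433)/(-114 - 104) = -90/(-218) = -90*(-1/218) = 45/109)
F(2007) - f(K) = -988 - 1*45/109 = -988 - 45/109 = -107737/109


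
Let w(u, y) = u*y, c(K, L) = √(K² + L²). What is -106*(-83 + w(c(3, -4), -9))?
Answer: 13568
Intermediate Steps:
-106*(-83 + w(c(3, -4), -9)) = -106*(-83 + √(3² + (-4)²)*(-9)) = -106*(-83 + √(9 + 16)*(-9)) = -106*(-83 + √25*(-9)) = -106*(-83 + 5*(-9)) = -106*(-83 - 45) = -106*(-128) = 13568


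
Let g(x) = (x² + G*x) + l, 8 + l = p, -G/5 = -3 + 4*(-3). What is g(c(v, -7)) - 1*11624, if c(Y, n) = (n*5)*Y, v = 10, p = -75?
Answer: 84543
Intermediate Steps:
G = 75 (G = -5*(-3 + 4*(-3)) = -5*(-3 - 12) = -5*(-15) = 75)
l = -83 (l = -8 - 75 = -83)
c(Y, n) = 5*Y*n (c(Y, n) = (5*n)*Y = 5*Y*n)
g(x) = -83 + x² + 75*x (g(x) = (x² + 75*x) - 83 = -83 + x² + 75*x)
g(c(v, -7)) - 1*11624 = (-83 + (5*10*(-7))² + 75*(5*10*(-7))) - 1*11624 = (-83 + (-350)² + 75*(-350)) - 11624 = (-83 + 122500 - 26250) - 11624 = 96167 - 11624 = 84543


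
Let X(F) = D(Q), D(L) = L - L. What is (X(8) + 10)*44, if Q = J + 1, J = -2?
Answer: 440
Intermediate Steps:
Q = -1 (Q = -2 + 1 = -1)
D(L) = 0
X(F) = 0
(X(8) + 10)*44 = (0 + 10)*44 = 10*44 = 440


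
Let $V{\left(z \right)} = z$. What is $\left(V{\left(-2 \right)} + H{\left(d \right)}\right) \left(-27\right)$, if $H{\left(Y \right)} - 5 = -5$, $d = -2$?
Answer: $54$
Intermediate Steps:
$H{\left(Y \right)} = 0$ ($H{\left(Y \right)} = 5 - 5 = 0$)
$\left(V{\left(-2 \right)} + H{\left(d \right)}\right) \left(-27\right) = \left(-2 + 0\right) \left(-27\right) = \left(-2\right) \left(-27\right) = 54$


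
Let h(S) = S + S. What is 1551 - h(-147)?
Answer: 1845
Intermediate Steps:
h(S) = 2*S
1551 - h(-147) = 1551 - 2*(-147) = 1551 - 1*(-294) = 1551 + 294 = 1845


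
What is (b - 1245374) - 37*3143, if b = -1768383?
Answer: -3130048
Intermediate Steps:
(b - 1245374) - 37*3143 = (-1768383 - 1245374) - 37*3143 = -3013757 - 116291 = -3130048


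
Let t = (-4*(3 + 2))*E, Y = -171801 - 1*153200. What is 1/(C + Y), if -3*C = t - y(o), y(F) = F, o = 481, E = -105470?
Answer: -1/1027974 ≈ -9.7279e-7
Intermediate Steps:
Y = -325001 (Y = -171801 - 153200 = -325001)
t = 2109400 (t = -4*(3 + 2)*(-105470) = -4*5*(-105470) = -20*(-105470) = 2109400)
C = -702973 (C = -(2109400 - 1*481)/3 = -(2109400 - 481)/3 = -1/3*2108919 = -702973)
1/(C + Y) = 1/(-702973 - 325001) = 1/(-1027974) = -1/1027974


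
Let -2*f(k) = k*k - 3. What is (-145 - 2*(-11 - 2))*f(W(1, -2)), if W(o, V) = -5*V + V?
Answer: 7259/2 ≈ 3629.5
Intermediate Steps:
W(o, V) = -4*V
f(k) = 3/2 - k²/2 (f(k) = -(k*k - 3)/2 = -(k² - 3)/2 = -(-3 + k²)/2 = 3/2 - k²/2)
(-145 - 2*(-11 - 2))*f(W(1, -2)) = (-145 - 2*(-11 - 2))*(3/2 - (-4*(-2))²/2) = (-145 - 2*(-13))*(3/2 - ½*8²) = (-145 + 26)*(3/2 - ½*64) = -119*(3/2 - 32) = -119*(-61/2) = 7259/2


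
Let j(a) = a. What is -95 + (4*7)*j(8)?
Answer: 129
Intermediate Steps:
-95 + (4*7)*j(8) = -95 + (4*7)*8 = -95 + 28*8 = -95 + 224 = 129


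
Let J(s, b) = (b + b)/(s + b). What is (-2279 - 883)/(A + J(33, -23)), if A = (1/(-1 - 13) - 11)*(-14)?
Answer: -7905/376 ≈ -21.024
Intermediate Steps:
J(s, b) = 2*b/(b + s) (J(s, b) = (2*b)/(b + s) = 2*b/(b + s))
A = 155 (A = (1/(-14) - 11)*(-14) = (-1/14 - 11)*(-14) = -155/14*(-14) = 155)
(-2279 - 883)/(A + J(33, -23)) = (-2279 - 883)/(155 + 2*(-23)/(-23 + 33)) = -3162/(155 + 2*(-23)/10) = -3162/(155 + 2*(-23)*(⅒)) = -3162/(155 - 23/5) = -3162/752/5 = -3162*5/752 = -7905/376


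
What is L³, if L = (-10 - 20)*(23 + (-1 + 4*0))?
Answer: -287496000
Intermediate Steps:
L = -660 (L = -30*(23 + (-1 + 0)) = -30*(23 - 1) = -30*22 = -660)
L³ = (-660)³ = -287496000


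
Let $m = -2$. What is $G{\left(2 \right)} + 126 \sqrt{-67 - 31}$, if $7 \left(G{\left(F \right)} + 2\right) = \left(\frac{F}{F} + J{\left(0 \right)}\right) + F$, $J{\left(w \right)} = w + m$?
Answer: $- \frac{13}{7} + 882 i \sqrt{2} \approx -1.8571 + 1247.3 i$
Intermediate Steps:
$J{\left(w \right)} = -2 + w$ ($J{\left(w \right)} = w - 2 = -2 + w$)
$G{\left(F \right)} = - \frac{15}{7} + \frac{F}{7}$ ($G{\left(F \right)} = -2 + \frac{\left(\frac{F}{F} + \left(-2 + 0\right)\right) + F}{7} = -2 + \frac{\left(1 - 2\right) + F}{7} = -2 + \frac{-1 + F}{7} = -2 + \left(- \frac{1}{7} + \frac{F}{7}\right) = - \frac{15}{7} + \frac{F}{7}$)
$G{\left(2 \right)} + 126 \sqrt{-67 - 31} = \left(- \frac{15}{7} + \frac{1}{7} \cdot 2\right) + 126 \sqrt{-67 - 31} = \left(- \frac{15}{7} + \frac{2}{7}\right) + 126 \sqrt{-98} = - \frac{13}{7} + 126 \cdot 7 i \sqrt{2} = - \frac{13}{7} + 882 i \sqrt{2}$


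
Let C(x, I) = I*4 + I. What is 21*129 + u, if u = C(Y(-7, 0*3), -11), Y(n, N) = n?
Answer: 2654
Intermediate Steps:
C(x, I) = 5*I (C(x, I) = 4*I + I = 5*I)
u = -55 (u = 5*(-11) = -55)
21*129 + u = 21*129 - 55 = 2709 - 55 = 2654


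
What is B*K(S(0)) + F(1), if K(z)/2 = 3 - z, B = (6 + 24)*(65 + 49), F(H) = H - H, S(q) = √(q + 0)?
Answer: 20520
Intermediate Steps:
S(q) = √q
F(H) = 0
B = 3420 (B = 30*114 = 3420)
K(z) = 6 - 2*z (K(z) = 2*(3 - z) = 6 - 2*z)
B*K(S(0)) + F(1) = 3420*(6 - 2*√0) + 0 = 3420*(6 - 2*0) + 0 = 3420*(6 + 0) + 0 = 3420*6 + 0 = 20520 + 0 = 20520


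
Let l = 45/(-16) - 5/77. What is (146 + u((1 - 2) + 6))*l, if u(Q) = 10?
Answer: -138255/308 ≈ -448.88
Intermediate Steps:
l = -3545/1232 (l = 45*(-1/16) - 5*1/77 = -45/16 - 5/77 = -3545/1232 ≈ -2.8774)
(146 + u((1 - 2) + 6))*l = (146 + 10)*(-3545/1232) = 156*(-3545/1232) = -138255/308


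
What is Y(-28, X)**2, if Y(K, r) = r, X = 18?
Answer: 324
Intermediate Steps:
Y(-28, X)**2 = 18**2 = 324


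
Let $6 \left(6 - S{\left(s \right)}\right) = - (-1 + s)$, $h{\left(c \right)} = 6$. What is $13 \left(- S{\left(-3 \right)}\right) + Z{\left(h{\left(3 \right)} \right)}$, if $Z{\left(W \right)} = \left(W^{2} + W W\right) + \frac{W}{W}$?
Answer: $\frac{11}{3} \approx 3.6667$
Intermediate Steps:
$S{\left(s \right)} = \frac{35}{6} + \frac{s}{6}$ ($S{\left(s \right)} = 6 - \frac{\left(-1\right) \left(-1 + s\right)}{6} = 6 - \frac{1 - s}{6} = 6 + \left(- \frac{1}{6} + \frac{s}{6}\right) = \frac{35}{6} + \frac{s}{6}$)
$Z{\left(W \right)} = 1 + 2 W^{2}$ ($Z{\left(W \right)} = \left(W^{2} + W^{2}\right) + 1 = 2 W^{2} + 1 = 1 + 2 W^{2}$)
$13 \left(- S{\left(-3 \right)}\right) + Z{\left(h{\left(3 \right)} \right)} = 13 \left(- (\frac{35}{6} + \frac{1}{6} \left(-3\right))\right) + \left(1 + 2 \cdot 6^{2}\right) = 13 \left(- (\frac{35}{6} - \frac{1}{2})\right) + \left(1 + 2 \cdot 36\right) = 13 \left(\left(-1\right) \frac{16}{3}\right) + \left(1 + 72\right) = 13 \left(- \frac{16}{3}\right) + 73 = - \frac{208}{3} + 73 = \frac{11}{3}$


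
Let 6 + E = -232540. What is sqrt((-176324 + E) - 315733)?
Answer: I*sqrt(724603) ≈ 851.24*I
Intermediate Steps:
E = -232546 (E = -6 - 232540 = -232546)
sqrt((-176324 + E) - 315733) = sqrt((-176324 - 232546) - 315733) = sqrt(-408870 - 315733) = sqrt(-724603) = I*sqrt(724603)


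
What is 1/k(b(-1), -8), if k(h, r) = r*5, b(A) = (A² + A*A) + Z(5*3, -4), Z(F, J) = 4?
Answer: -1/40 ≈ -0.025000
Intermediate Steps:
b(A) = 4 + 2*A² (b(A) = (A² + A*A) + 4 = (A² + A²) + 4 = 2*A² + 4 = 4 + 2*A²)
k(h, r) = 5*r
1/k(b(-1), -8) = 1/(5*(-8)) = 1/(-40) = -1/40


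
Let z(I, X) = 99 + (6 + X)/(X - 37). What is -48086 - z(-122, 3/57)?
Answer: -33825755/702 ≈ -48185.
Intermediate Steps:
z(I, X) = 99 + (6 + X)/(-37 + X)
-48086 - z(-122, 3/57) = -48086 - (-3657 + 100*(3/57))/(-37 + 3/57) = -48086 - (-3657 + 100*(3*(1/57)))/(-37 + 3*(1/57)) = -48086 - (-3657 + 100*(1/19))/(-37 + 1/19) = -48086 - (-3657 + 100/19)/(-702/19) = -48086 - (-19)*(-69383)/(702*19) = -48086 - 1*69383/702 = -48086 - 69383/702 = -33825755/702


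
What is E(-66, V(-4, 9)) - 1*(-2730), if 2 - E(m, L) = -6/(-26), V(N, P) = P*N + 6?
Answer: 35513/13 ≈ 2731.8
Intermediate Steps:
V(N, P) = 6 + N*P (V(N, P) = N*P + 6 = 6 + N*P)
E(m, L) = 23/13 (E(m, L) = 2 - (-6)/(-26) = 2 - (-6)*(-1)/26 = 2 - 1*3/13 = 2 - 3/13 = 23/13)
E(-66, V(-4, 9)) - 1*(-2730) = 23/13 - 1*(-2730) = 23/13 + 2730 = 35513/13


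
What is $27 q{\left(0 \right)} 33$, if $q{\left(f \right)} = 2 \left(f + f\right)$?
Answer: $0$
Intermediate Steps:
$q{\left(f \right)} = 4 f$ ($q{\left(f \right)} = 2 \cdot 2 f = 4 f$)
$27 q{\left(0 \right)} 33 = 27 \cdot 4 \cdot 0 \cdot 33 = 27 \cdot 0 \cdot 33 = 0 \cdot 33 = 0$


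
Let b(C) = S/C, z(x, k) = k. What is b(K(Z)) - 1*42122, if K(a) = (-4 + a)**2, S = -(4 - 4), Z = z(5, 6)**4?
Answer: -42122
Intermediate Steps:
Z = 1296 (Z = 6**4 = 1296)
S = 0 (S = -1*0 = 0)
b(C) = 0 (b(C) = 0/C = 0)
b(K(Z)) - 1*42122 = 0 - 1*42122 = 0 - 42122 = -42122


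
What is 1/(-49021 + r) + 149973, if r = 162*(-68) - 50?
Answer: 9011427650/60087 ≈ 1.4997e+5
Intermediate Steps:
r = -11066 (r = -11016 - 50 = -11066)
1/(-49021 + r) + 149973 = 1/(-49021 - 11066) + 149973 = 1/(-60087) + 149973 = -1/60087 + 149973 = 9011427650/60087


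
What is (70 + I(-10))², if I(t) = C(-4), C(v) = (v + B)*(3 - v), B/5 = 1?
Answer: 5929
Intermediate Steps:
B = 5 (B = 5*1 = 5)
C(v) = (3 - v)*(5 + v) (C(v) = (v + 5)*(3 - v) = (5 + v)*(3 - v) = (3 - v)*(5 + v))
I(t) = 7 (I(t) = 15 - 1*(-4)² - 2*(-4) = 15 - 1*16 + 8 = 15 - 16 + 8 = 7)
(70 + I(-10))² = (70 + 7)² = 77² = 5929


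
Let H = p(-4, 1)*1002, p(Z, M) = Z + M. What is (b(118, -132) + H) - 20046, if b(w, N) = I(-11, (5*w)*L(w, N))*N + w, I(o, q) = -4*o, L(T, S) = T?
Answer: -28742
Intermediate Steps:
p(Z, M) = M + Z
H = -3006 (H = (1 - 4)*1002 = -3*1002 = -3006)
b(w, N) = w + 44*N (b(w, N) = (-4*(-11))*N + w = 44*N + w = w + 44*N)
(b(118, -132) + H) - 20046 = ((118 + 44*(-132)) - 3006) - 20046 = ((118 - 5808) - 3006) - 20046 = (-5690 - 3006) - 20046 = -8696 - 20046 = -28742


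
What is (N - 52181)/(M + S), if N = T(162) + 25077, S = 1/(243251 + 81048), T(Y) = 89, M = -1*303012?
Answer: 8760937485/98266488587 ≈ 0.089155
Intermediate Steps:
M = -303012
S = 1/324299 ≈ 3.0836e-6
N = 25166 (N = 89 + 25077 = 25166)
(N - 52181)/(M + S) = (25166 - 52181)/(-303012 + 1/324299) = -27015/(-98266488587/324299) = -27015*(-324299/98266488587) = 8760937485/98266488587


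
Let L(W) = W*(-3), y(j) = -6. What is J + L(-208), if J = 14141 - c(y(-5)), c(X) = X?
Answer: 14771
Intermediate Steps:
L(W) = -3*W
J = 14147 (J = 14141 - 1*(-6) = 14141 + 6 = 14147)
J + L(-208) = 14147 - 3*(-208) = 14147 + 624 = 14771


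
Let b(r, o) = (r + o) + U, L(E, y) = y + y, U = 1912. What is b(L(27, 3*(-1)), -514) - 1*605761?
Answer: -604369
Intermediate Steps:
L(E, y) = 2*y
b(r, o) = 1912 + o + r (b(r, o) = (r + o) + 1912 = (o + r) + 1912 = 1912 + o + r)
b(L(27, 3*(-1)), -514) - 1*605761 = (1912 - 514 + 2*(3*(-1))) - 1*605761 = (1912 - 514 + 2*(-3)) - 605761 = (1912 - 514 - 6) - 605761 = 1392 - 605761 = -604369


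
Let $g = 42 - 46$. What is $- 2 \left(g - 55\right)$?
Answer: $118$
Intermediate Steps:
$g = -4$ ($g = 42 - 46 = -4$)
$- 2 \left(g - 55\right) = - 2 \left(-4 - 55\right) = \left(-2\right) \left(-59\right) = 118$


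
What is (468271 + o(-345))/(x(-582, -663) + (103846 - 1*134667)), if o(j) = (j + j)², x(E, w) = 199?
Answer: -944371/30622 ≈ -30.840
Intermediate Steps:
o(j) = 4*j² (o(j) = (2*j)² = 4*j²)
(468271 + o(-345))/(x(-582, -663) + (103846 - 1*134667)) = (468271 + 4*(-345)²)/(199 + (103846 - 1*134667)) = (468271 + 4*119025)/(199 + (103846 - 134667)) = (468271 + 476100)/(199 - 30821) = 944371/(-30622) = 944371*(-1/30622) = -944371/30622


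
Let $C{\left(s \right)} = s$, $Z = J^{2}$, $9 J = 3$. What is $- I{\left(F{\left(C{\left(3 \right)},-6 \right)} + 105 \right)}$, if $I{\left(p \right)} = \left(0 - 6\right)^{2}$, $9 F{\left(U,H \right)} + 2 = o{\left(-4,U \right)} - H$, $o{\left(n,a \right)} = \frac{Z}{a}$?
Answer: $-36$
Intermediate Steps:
$J = \frac{1}{3}$ ($J = \frac{1}{9} \cdot 3 = \frac{1}{3} \approx 0.33333$)
$Z = \frac{1}{9}$ ($Z = \left(\frac{1}{3}\right)^{2} = \frac{1}{9} \approx 0.11111$)
$o{\left(n,a \right)} = \frac{1}{9 a}$
$F{\left(U,H \right)} = - \frac{2}{9} - \frac{H}{9} + \frac{1}{81 U}$ ($F{\left(U,H \right)} = - \frac{2}{9} + \frac{\frac{1}{9 U} - H}{9} = - \frac{2}{9} + \frac{- H + \frac{1}{9 U}}{9} = - \frac{2}{9} - \left(- \frac{1}{81 U} + \frac{H}{9}\right) = - \frac{2}{9} - \frac{H}{9} + \frac{1}{81 U}$)
$I{\left(p \right)} = 36$ ($I{\left(p \right)} = \left(-6\right)^{2} = 36$)
$- I{\left(F{\left(C{\left(3 \right)},-6 \right)} + 105 \right)} = \left(-1\right) 36 = -36$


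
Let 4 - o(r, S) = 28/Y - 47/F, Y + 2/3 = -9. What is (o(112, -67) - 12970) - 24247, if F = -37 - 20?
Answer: -61509664/1653 ≈ -37211.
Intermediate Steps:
Y = -29/3 (Y = -2/3 - 9 = -29/3 ≈ -9.6667)
F = -57
o(r, S) = 10037/1653 (o(r, S) = 4 - (28/(-29/3) - 47/(-57)) = 4 - (28*(-3/29) - 47*(-1/57)) = 4 - (-84/29 + 47/57) = 4 - 1*(-3425/1653) = 4 + 3425/1653 = 10037/1653)
(o(112, -67) - 12970) - 24247 = (10037/1653 - 12970) - 24247 = -21429373/1653 - 24247 = -61509664/1653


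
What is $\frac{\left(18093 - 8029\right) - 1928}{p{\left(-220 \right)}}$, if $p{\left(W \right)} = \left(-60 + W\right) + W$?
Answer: $- \frac{2034}{125} \approx -16.272$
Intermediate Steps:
$p{\left(W \right)} = -60 + 2 W$
$\frac{\left(18093 - 8029\right) - 1928}{p{\left(-220 \right)}} = \frac{\left(18093 - 8029\right) - 1928}{-60 + 2 \left(-220\right)} = \frac{10064 - 1928}{-60 - 440} = \frac{8136}{-500} = 8136 \left(- \frac{1}{500}\right) = - \frac{2034}{125}$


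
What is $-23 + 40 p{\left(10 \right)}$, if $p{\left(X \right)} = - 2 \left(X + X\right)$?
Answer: $-1623$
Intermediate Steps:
$p{\left(X \right)} = - 4 X$ ($p{\left(X \right)} = - 2 \cdot 2 X = - 4 X$)
$-23 + 40 p{\left(10 \right)} = -23 + 40 \left(\left(-4\right) 10\right) = -23 + 40 \left(-40\right) = -23 - 1600 = -1623$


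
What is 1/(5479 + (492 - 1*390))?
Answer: 1/5581 ≈ 0.00017918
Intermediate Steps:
1/(5479 + (492 - 1*390)) = 1/(5479 + (492 - 390)) = 1/(5479 + 102) = 1/5581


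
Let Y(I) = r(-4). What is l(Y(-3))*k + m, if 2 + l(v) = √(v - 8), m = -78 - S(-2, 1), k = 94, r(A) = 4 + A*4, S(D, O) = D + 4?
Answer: -268 + 188*I*√5 ≈ -268.0 + 420.38*I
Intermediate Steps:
S(D, O) = 4 + D
r(A) = 4 + 4*A
m = -80 (m = -78 - (4 - 2) = -78 - 1*2 = -78 - 2 = -80)
Y(I) = -12 (Y(I) = 4 + 4*(-4) = 4 - 16 = -12)
l(v) = -2 + √(-8 + v) (l(v) = -2 + √(v - 8) = -2 + √(-8 + v))
l(Y(-3))*k + m = (-2 + √(-8 - 12))*94 - 80 = (-2 + √(-20))*94 - 80 = (-2 + 2*I*√5)*94 - 80 = (-188 + 188*I*√5) - 80 = -268 + 188*I*√5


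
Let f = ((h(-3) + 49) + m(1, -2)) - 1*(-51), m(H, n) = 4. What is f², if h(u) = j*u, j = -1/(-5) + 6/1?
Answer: 182329/25 ≈ 7293.2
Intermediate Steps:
j = 31/5 (j = -1*(-⅕) + 6*1 = ⅕ + 6 = 31/5 ≈ 6.2000)
h(u) = 31*u/5
f = 427/5 (f = (((31/5)*(-3) + 49) + 4) - 1*(-51) = ((-93/5 + 49) + 4) + 51 = (152/5 + 4) + 51 = 172/5 + 51 = 427/5 ≈ 85.400)
f² = (427/5)² = 182329/25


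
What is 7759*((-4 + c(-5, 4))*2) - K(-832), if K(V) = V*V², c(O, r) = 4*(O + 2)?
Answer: 575682080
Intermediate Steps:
c(O, r) = 8 + 4*O (c(O, r) = 4*(2 + O) = 8 + 4*O)
K(V) = V³
7759*((-4 + c(-5, 4))*2) - K(-832) = 7759*((-4 + (8 + 4*(-5)))*2) - 1*(-832)³ = 7759*((-4 + (8 - 20))*2) - 1*(-575930368) = 7759*((-4 - 12)*2) + 575930368 = 7759*(-16*2) + 575930368 = 7759*(-32) + 575930368 = -248288 + 575930368 = 575682080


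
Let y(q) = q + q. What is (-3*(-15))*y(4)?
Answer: 360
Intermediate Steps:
y(q) = 2*q
(-3*(-15))*y(4) = (-3*(-15))*(2*4) = 45*8 = 360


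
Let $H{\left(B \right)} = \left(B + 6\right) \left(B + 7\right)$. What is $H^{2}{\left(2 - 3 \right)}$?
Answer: $900$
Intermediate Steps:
$H{\left(B \right)} = \left(6 + B\right) \left(7 + B\right)$
$H^{2}{\left(2 - 3 \right)} = \left(42 + \left(2 - 3\right)^{2} + 13 \left(2 - 3\right)\right)^{2} = \left(42 + \left(-1\right)^{2} + 13 \left(-1\right)\right)^{2} = \left(42 + 1 - 13\right)^{2} = 30^{2} = 900$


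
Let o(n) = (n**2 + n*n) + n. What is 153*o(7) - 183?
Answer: 15882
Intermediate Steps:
o(n) = n + 2*n**2 (o(n) = (n**2 + n**2) + n = 2*n**2 + n = n + 2*n**2)
153*o(7) - 183 = 153*(7*(1 + 2*7)) - 183 = 153*(7*(1 + 14)) - 183 = 153*(7*15) - 183 = 153*105 - 183 = 16065 - 183 = 15882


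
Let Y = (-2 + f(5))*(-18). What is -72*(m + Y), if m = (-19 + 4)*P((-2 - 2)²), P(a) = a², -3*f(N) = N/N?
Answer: 273456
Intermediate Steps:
f(N) = -⅓ (f(N) = -N/(3*N) = -⅓*1 = -⅓)
m = -3840 (m = (-19 + 4)*((-2 - 2)²)² = -15*((-4)²)² = -15*16² = -15*256 = -3840)
Y = 42 (Y = (-2 - ⅓)*(-18) = -7/3*(-18) = 42)
-72*(m + Y) = -72*(-3840 + 42) = -72*(-3798) = 273456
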